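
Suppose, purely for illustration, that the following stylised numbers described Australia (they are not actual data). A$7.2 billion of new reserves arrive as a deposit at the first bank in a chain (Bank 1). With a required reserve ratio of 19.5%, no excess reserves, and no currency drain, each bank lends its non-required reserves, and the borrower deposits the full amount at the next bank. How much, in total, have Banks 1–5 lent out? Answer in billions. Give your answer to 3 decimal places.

A$19.675 billion

Bank i lends (1 − rr)^i of the original deposit: Bank 1 lends 7.2·0.8050 = 5.7960, Bank 2 lends 7.2·0.8050² ≈ 4.6658, and so on.
Summing a geometric series: total = 7.2·[0.8050·(1 − 0.8050^5) / (1 − 0.8050)] ≈ 19.6752 billion.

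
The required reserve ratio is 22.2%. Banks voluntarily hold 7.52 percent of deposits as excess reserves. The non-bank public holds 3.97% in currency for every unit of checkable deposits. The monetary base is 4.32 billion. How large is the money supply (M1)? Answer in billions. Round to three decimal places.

13.332 billion

The money multiplier is m = (1 + c) / (rr + e + c) = (1 + 0.0397) / (0.222 + 0.0752 + 0.0397) ≈ 3.08608.
So M = m × MB = 3.08608 × 4.32 ≈ 13.3319 billion.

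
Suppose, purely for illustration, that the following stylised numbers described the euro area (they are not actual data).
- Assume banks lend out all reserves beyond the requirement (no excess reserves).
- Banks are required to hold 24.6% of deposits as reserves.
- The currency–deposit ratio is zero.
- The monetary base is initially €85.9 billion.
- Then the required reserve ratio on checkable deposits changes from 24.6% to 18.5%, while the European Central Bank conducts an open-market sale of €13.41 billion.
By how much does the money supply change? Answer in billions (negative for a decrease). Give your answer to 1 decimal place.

€42.7 billion

Before: m₁ = 1 / (0.246) ≈ 4.0650, MB₁ = 85.9, so M₁ = 4.0650 × 85.9 = 349.1835 billion.
After: m₂ = 1 / (0.185) ≈ 5.4054, MB₂ = 85.9 − 13.41 = 72.49, so M₂ = 5.4054 × 72.49 ≈ 391.8374 billion.
ΔM = M₂ − M₁ = 391.8374 − 349.1835 = 42.6539 billion.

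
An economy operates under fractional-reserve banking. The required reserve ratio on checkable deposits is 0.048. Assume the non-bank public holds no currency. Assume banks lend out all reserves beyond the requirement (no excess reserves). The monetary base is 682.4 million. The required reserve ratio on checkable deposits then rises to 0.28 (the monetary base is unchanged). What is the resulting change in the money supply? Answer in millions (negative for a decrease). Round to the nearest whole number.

-11780 million

Initially m₁ = 1 / (0.048) ≈ 20.8333, so M₁ = 20.8333 × 682.4 ≈ 14216.6439 million.
After the change m₂ = 1 / (0.28) ≈ 3.5714, so M₂ = 3.5714 × 682.4 ≈ 2437.1234 million.
ΔM = M₂ − M₁ = 2437.1234 − 14216.6439 = -11779.5205 million.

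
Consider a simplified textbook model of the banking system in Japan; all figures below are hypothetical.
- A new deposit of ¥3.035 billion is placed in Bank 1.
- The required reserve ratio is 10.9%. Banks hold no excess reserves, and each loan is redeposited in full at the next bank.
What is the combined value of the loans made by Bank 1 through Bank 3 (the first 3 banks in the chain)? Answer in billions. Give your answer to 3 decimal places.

¥7.260 billion

Bank i lends (1 − rr)^i of the original deposit: Bank 1 lends 3.035·0.8910 ≈ 2.7042, Bank 2 lends 3.035·0.8910² ≈ 2.4094, and so on.
Summing a geometric series: total = 3.035·[0.8910·(1 − 0.8910^3) / (1 − 0.8910)] ≈ 7.2604 billion.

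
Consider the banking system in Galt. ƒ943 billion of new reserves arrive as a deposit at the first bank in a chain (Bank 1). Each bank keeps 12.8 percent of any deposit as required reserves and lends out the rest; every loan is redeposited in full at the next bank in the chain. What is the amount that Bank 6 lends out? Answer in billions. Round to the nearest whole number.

ƒ415 billion

Each bank lends a fraction (1 − rr) = 0.8720 of the deposit it receives, so Bank 6 receives 943·0.8720^5 and lends 943·0.8720^6 ≈ 414.5822 billion.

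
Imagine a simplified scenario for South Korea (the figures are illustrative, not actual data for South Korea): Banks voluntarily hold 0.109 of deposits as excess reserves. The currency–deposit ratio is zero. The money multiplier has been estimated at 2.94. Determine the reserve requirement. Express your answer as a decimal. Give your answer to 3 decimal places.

0.231

Using m = 2.94. Since m = (1 + c)/(c + rr + e), the denominator satisfies c + rr + e = (1 + c)/m = (1 + 0) / 2.94 ≈ 0.340136.
With c = 0 and e = 0.109, the reserve requirement is 0.340136 − 0 − 0.109 = 0.231136.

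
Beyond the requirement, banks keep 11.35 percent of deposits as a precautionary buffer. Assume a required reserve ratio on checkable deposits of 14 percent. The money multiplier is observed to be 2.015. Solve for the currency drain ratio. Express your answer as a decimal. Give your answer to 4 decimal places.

0.4820

Using m = 2.015. From m = (1 + c)/(c + rr + e), rearranging gives 1 + c = m·(c + rr + e), so c·(1 − m) = m·(rr + e) − 1.
Hence c = [m·(rr + e) − 1]/(1 − m) = [2.015 × (0.14 + 0.1135) − 1] / (1 − 2.015) ≈ 0.481968.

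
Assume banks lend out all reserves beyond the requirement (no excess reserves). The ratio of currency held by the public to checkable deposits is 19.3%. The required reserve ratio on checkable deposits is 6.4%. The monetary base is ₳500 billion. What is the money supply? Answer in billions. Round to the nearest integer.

The money multiplier is m = (1 + c) / (rr + c) = (1 + 0.193) / (0.064 + 0.193) ≈ 4.6420.
So M = m × MB = 4.6420 × 500 = 2321 billion.

₳2321 billion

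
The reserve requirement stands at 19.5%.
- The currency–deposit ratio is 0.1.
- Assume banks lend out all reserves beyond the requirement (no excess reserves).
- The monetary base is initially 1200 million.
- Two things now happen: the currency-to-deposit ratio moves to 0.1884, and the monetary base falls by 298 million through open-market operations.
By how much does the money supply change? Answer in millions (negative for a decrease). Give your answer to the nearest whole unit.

Before: m₁ = (1 + 0.1) / (0.195 + 0.1) ≈ 3.72881, MB₁ = 1200, so M₁ = 3.72881 × 1200 = 4474.572 million.
After: m₂ = (1 + 0.1884) / (0.195 + 0.1884) ≈ 3.09963, MB₂ = 1200 − 298 = 902, so M₂ = 3.09963 × 902 ≈ 2795.8663 million.
ΔM = M₂ − M₁ = 2795.8663 − 4474.572 = -1678.7057 million.

-1679 million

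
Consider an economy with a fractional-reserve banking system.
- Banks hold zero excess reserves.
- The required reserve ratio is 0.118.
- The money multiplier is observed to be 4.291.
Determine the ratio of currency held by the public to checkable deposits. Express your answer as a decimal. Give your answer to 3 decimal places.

Using m = 4.291. From m = (1 + c)/(c + rr + e), rearranging gives 1 + c = m·(c + rr + e), so c·(1 − m) = m·(rr + e) − 1.
Hence c = [m·(rr + e) − 1]/(1 − m) = [4.291 × (0.118 + 0) − 1] / (1 − 4.291) ≈ 0.150004.

0.150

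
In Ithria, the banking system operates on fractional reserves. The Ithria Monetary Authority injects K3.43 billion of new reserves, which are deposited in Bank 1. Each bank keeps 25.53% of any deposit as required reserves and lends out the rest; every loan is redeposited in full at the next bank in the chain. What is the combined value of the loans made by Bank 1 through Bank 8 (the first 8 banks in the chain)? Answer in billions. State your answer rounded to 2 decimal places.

K9.06 billion

Bank i lends (1 − rr)^i of the original deposit: Bank 1 lends 3.43·0.7447 ≈ 2.5543, Bank 2 lends 3.43·0.7447² ≈ 1.9022, and so on.
Summing a geometric series: total = 3.43·[0.7447·(1 − 0.7447^8) / (1 − 0.7447)] ≈ 9.0588 billion.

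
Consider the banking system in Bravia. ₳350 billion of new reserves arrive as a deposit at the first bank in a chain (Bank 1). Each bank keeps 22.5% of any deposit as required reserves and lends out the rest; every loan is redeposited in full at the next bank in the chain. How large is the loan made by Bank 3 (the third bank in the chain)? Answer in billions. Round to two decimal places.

Each bank lends a fraction (1 − rr) = 0.7750 of the deposit it receives, so Bank 3 receives 350·0.7750^2 and lends 350·0.7750^3 ≈ 162.9195 billion.

₳162.92 billion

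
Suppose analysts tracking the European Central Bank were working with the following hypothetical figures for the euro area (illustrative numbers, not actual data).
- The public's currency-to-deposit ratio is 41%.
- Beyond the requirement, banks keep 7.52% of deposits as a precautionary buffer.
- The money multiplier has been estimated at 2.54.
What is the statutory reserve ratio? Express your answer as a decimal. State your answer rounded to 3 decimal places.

0.070

Using m = 2.54. Since m = (1 + c)/(c + rr + e), the denominator satisfies c + rr + e = (1 + c)/m = (1 + 0.41) / 2.54 ≈ 0.555118.
With c = 0.41 and e = 0.0752, the statutory reserve ratio is 0.555118 − 0.41 − 0.0752 = 0.069918.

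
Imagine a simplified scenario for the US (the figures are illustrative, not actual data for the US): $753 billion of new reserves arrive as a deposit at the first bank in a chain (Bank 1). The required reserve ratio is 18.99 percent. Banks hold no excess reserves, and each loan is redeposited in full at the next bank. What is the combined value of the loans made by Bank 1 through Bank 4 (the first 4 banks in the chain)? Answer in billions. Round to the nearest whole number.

$1829 billion

Bank i lends (1 − rr)^i of the original deposit: Bank 1 lends 753·0.8101 = 610.0053, Bank 2 lends 753·0.8101² ≈ 494.1653, and so on.
Summing a geometric series: total = 753·[0.8101·(1 − 0.8101^4) / (1 − 0.8101)] ≈ 1828.7958 billion.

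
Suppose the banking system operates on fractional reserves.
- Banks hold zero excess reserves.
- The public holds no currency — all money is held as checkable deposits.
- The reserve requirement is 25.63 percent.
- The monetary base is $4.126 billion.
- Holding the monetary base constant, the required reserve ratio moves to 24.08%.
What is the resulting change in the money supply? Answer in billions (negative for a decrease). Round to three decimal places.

Initially m₁ = 1 / (0.2563) ≈ 3.90168, so M₁ = 3.90168 × 4.126 ≈ 16.0983 billion.
After the change m₂ = 1 / (0.2408) ≈ 4.15282, so M₂ = 4.15282 × 4.126 ≈ 17.1345 billion.
ΔM = M₂ − M₁ = 17.1345 − 16.0983 = 1.0362 billion.

$1.036 billion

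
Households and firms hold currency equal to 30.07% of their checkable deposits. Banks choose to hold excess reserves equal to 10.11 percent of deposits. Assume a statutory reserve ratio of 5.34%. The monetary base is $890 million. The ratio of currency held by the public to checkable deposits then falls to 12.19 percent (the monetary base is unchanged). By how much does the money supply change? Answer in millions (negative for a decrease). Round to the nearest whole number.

$1069 million

Initially m₁ = (1 + 0.3007) / (0.0534 + 0.1011 + 0.3007) ≈ 2.8574, so M₁ = 2.8574 × 890 = 2543.086 million.
After the change m₂ = (1 + 0.1219) / (0.0534 + 0.1011 + 0.1219) ≈ 4.0590, so M₂ = 4.0590 × 890 = 3612.51 million.
ΔM = M₂ − M₁ = 3612.51 − 2543.086 = 1069.424 million.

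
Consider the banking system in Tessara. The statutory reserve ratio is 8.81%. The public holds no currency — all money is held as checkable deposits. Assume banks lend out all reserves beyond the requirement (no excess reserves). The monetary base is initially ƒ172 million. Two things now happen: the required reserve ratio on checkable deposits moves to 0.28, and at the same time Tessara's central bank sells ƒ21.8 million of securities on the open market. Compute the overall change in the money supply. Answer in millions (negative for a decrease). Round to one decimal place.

Before: m₁ = 1 / (0.0881) ≈ 11.35074, MB₁ = 172, so M₁ = 11.35074 × 172 ≈ 1952.3273 million.
After: m₂ = 1 / (0.28) ≈ 3.57143, MB₂ = 172 − 21.8 = 150.2, so M₂ = 3.57143 × 150.2 ≈ 536.4288 million.
ΔM = M₂ − M₁ = 536.4288 − 1952.3273 = -1415.8985 million.

-1415.9 million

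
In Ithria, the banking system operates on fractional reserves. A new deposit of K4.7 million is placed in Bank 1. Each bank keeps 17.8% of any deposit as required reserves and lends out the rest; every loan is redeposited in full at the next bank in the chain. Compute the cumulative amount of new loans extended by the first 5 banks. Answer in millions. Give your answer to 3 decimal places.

K13.559 million

Bank i lends (1 − rr)^i of the original deposit: Bank 1 lends 4.7·0.8220 = 3.8634, Bank 2 lends 4.7·0.8220² ≈ 3.1757, and so on.
Summing a geometric series: total = 4.7·[0.8220·(1 − 0.8220^5) / (1 − 0.8220)] ≈ 13.5592 million.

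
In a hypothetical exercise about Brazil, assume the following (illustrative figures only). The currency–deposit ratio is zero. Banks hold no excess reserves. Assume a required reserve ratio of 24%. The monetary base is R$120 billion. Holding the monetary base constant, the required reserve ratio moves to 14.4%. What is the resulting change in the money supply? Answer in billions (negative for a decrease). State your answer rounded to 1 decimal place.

R$333.3 billion

Initially m₁ = 1 / (0.24) ≈ 4.16667, so M₁ = 4.16667 × 120 = 500.0004 billion.
After the change m₂ = 1 / (0.144) ≈ 6.94444, so M₂ = 6.94444 × 120 = 833.3328 billion.
ΔM = M₂ − M₁ = 833.3328 − 500.0004 = 333.3324 billion.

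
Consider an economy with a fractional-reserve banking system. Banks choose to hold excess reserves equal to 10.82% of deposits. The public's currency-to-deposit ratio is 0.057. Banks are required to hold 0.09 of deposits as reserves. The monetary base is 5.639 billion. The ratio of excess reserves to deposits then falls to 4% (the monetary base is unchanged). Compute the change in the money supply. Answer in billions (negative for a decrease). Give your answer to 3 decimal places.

8.518 billion

Initially m₁ = (1 + 0.057) / (0.09 + 0.1082 + 0.057) ≈ 4.14185, so M₁ = 4.14185 × 5.639 ≈ 23.3559 billion.
After the change m₂ = (1 + 0.057) / (0.09 + 0.04 + 0.057) ≈ 5.65241, so M₂ = 5.65241 × 5.639 ≈ 31.8739 billion.
ΔM = M₂ − M₁ = 31.8739 − 23.3559 = 8.518 billion.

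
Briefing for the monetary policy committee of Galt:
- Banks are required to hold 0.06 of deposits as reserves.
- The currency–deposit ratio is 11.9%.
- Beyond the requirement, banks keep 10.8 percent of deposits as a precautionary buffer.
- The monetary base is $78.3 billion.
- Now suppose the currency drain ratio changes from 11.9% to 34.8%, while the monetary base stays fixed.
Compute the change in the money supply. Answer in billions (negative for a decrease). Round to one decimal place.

-100.7 billion

Initially m₁ = (1 + 0.119) / (0.06 + 0.108 + 0.119) ≈ 3.8990, so M₁ = 3.8990 × 78.3 = 305.2917 billion.
After the change m₂ = (1 + 0.348) / (0.06 + 0.108 + 0.348) ≈ 2.6124, so M₂ = 2.6124 × 78.3 ≈ 204.5509 billion.
ΔM = M₂ − M₁ = 204.5509 − 305.2917 = -100.7408 billion.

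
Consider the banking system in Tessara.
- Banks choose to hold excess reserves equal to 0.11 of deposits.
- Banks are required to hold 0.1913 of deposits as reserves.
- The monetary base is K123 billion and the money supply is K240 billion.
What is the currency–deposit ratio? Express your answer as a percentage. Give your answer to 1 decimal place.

43.3%

Using m = M/MB = 240/123 ≈ 1.951220. From m = (1 + c)/(c + rr + e), rearranging gives 1 + c = m·(c + rr + e), so c·(1 − m) = m·(rr + e) − 1.
Hence c = [m·(rr + e) − 1]/(1 − m) = [1.951220 × (0.1913 + 0.11) − 1] / (1 − 1.951220) ≈ 0.433230.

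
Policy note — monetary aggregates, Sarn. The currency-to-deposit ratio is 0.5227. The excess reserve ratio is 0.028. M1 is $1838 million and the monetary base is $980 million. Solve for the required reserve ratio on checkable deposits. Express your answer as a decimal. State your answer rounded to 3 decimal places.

Using m = M/MB = 1838/980 ≈ 1.875510. Since m = (1 + c)/(c + rr + e), the denominator satisfies c + rr + e = (1 + c)/m = (1 + 0.5227) / 1.875510 ≈ 0.811886.
With c = 0.5227 and e = 0.028, the required reserve ratio on checkable deposits is 0.811886 − 0.5227 − 0.028 = 0.261186.

0.261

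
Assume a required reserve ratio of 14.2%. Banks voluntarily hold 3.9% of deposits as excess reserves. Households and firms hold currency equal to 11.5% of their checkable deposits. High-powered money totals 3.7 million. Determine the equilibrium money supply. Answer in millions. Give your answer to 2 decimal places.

The money multiplier is m = (1 + c) / (rr + e + c) = (1 + 0.115) / (0.142 + 0.039 + 0.115) ≈ 3.7669.
So M = m × MB = 3.7669 × 3.7 ≈ 13.9375 million.

13.94 million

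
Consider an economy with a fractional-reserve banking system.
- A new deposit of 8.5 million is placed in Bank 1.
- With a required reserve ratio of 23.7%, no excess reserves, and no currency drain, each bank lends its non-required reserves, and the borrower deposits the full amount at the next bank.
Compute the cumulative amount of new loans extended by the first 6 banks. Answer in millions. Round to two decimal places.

21.97 million

Bank i lends (1 − rr)^i of the original deposit: Bank 1 lends 8.5·0.7630 = 6.4855, Bank 2 lends 8.5·0.7630² ≈ 4.9484, and so on.
Summing a geometric series: total = 8.5·[0.7630·(1 − 0.7630^6) / (1 − 0.7630)] ≈ 21.9656 million.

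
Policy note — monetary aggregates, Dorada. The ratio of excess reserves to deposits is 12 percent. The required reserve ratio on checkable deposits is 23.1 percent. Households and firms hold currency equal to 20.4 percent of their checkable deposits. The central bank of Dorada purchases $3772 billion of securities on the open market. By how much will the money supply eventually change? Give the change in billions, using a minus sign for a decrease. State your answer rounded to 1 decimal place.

$8182.9 billion

The money multiplier is m = (1 + c) / (rr + e + c) = (1 + 0.204) / (0.231 + 0.12 + 0.204) ≈ 2.169369.
The purchase adds 3772 billion of base, so ΔM = m × ΔMB = 2.169369 × (+3772) ≈ 8182.8599 billion.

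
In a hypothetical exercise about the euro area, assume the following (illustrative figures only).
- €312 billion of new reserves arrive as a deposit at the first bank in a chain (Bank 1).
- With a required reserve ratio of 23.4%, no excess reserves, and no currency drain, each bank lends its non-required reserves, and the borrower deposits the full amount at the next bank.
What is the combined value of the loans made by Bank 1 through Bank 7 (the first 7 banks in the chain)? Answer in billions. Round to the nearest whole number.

Bank i lends (1 − rr)^i of the original deposit: Bank 1 lends 312·0.7660 = 238.9920, Bank 2 lends 312·0.7660² ≈ 183.0679, and so on.
Summing a geometric series: total = 312·[0.7660·(1 − 0.7660^7) / (1 − 0.7660)] ≈ 863.2927 billion.

€863 billion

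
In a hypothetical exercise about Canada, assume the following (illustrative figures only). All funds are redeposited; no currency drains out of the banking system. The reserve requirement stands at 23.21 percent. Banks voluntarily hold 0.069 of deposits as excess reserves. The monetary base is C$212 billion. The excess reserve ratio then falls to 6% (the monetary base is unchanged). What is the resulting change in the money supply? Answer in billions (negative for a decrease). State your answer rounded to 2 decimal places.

C$21.69 billion

Initially m₁ = 1 / (0.2321 + 0.069) ≈ 3.321156, so M₁ = 3.321156 × 212 ≈ 704.0851 billion.
After the change m₂ = 1 / (0.2321 + 0.06) ≈ 3.423485, so M₂ = 3.423485 × 212 ≈ 725.7788 billion.
ΔM = M₂ − M₁ = 725.7788 − 704.0851 = 21.6937 billion.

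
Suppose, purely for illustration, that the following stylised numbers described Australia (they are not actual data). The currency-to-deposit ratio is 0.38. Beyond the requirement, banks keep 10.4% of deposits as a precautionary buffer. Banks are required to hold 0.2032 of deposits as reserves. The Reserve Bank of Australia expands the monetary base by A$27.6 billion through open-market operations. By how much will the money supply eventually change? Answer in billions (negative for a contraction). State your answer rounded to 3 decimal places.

The money multiplier is m = (1 + c) / (rr + e + c) = (1 + 0.38) / (0.2032 + 0.104 + 0.38) ≈ 2.008149.
The purchase adds 27.6 billion of base, so ΔM = m × ΔMB = 2.008149 × (+27.6) ≈ 55.4249 billion.

A$55.425 billion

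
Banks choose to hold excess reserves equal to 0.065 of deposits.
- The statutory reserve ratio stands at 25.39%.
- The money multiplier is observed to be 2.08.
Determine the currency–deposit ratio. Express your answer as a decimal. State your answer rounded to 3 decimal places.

0.312

Using m = 2.08. From m = (1 + c)/(c + rr + e), rearranging gives 1 + c = m·(c + rr + e), so c·(1 − m) = m·(rr + e) − 1.
Hence c = [m·(rr + e) − 1]/(1 − m) = [2.08 × (0.2539 + 0.065) − 1] / (1 − 2.08) ≈ 0.311748.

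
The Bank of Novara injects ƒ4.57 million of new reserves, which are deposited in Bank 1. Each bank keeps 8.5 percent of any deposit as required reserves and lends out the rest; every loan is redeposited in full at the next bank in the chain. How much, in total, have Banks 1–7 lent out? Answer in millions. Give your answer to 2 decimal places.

ƒ22.78 million

Bank i lends (1 − rr)^i of the original deposit: Bank 1 lends 4.57·0.9150 ≈ 4.1816, Bank 2 lends 4.57·0.9150² ≈ 3.8261, and so on.
Summing a geometric series: total = 4.57·[0.9150·(1 − 0.9150^7) / (1 − 0.9150)] ≈ 22.7788 million.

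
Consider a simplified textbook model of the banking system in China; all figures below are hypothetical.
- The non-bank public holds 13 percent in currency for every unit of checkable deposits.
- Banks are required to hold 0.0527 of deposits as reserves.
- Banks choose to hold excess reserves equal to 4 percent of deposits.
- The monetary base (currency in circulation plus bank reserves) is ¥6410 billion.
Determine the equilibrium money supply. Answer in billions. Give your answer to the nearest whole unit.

The money multiplier is m = (1 + c) / (rr + e + c) = (1 + 0.13) / (0.0527 + 0.04 + 0.13) ≈ 5.07409.
So M = m × MB = 5.07409 × 6410 = 32524.9169 billion.

¥32525 billion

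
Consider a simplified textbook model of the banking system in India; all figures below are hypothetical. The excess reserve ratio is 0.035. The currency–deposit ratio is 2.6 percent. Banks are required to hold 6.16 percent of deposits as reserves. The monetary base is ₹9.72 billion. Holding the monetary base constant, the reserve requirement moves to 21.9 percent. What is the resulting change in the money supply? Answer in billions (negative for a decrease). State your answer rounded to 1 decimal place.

-45.7 billion

Initially m₁ = (1 + 0.026) / (0.0616 + 0.035 + 0.026) ≈ 8.3687, so M₁ = 8.3687 × 9.72 ≈ 81.3438 billion.
After the change m₂ = (1 + 0.026) / (0.219 + 0.035 + 0.026) ≈ 3.6643, so M₂ = 3.6643 × 9.72 ≈ 35.617 billion.
ΔM = M₂ − M₁ = 35.617 − 81.3438 = -45.7268 billion.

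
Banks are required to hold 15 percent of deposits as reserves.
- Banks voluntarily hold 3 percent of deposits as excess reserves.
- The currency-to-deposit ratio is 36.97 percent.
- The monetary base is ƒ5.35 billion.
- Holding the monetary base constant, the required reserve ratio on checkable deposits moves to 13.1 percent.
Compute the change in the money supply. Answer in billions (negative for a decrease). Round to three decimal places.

Initially m₁ = (1 + 0.3697) / (0.15 + 0.03 + 0.3697) ≈ 2.49172, so M₁ = 2.49172 × 5.35 ≈ 13.3307 billion.
After the change m₂ = (1 + 0.3697) / (0.131 + 0.03 + 0.3697) ≈ 2.58093, so M₂ = 2.58093 × 5.35 ≈ 13.808 billion.
ΔM = M₂ − M₁ = 13.808 − 13.3307 = 0.4773 billion.

ƒ0.477 billion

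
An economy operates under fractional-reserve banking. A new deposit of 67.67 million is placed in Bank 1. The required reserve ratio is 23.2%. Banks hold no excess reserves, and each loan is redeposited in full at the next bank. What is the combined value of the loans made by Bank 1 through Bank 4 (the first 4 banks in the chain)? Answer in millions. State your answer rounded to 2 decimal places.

Bank i lends (1 − rr)^i of the original deposit: Bank 1 lends 67.67·0.7680 ≈ 51.9706, Bank 2 lends 67.67·0.7680² ≈ 39.9134, and so on.
Summing a geometric series: total = 67.67·[0.7680·(1 − 0.7680^4) / (1 − 0.7680)] ≈ 146.0793 million.

146.08 million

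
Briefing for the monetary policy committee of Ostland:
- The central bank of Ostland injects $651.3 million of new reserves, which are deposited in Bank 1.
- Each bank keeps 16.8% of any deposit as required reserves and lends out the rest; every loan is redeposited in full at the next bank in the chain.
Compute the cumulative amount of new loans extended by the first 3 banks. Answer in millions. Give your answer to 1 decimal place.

$1367.8 million

Bank i lends (1 − rr)^i of the original deposit: Bank 1 lends 651.3·0.8320 = 541.8816, Bank 2 lends 651.3·0.8320² ≈ 450.8455, and so on.
Summing a geometric series: total = 651.3·[0.8320·(1 − 0.8320^3) / (1 − 0.8320)] ≈ 1367.8305 million.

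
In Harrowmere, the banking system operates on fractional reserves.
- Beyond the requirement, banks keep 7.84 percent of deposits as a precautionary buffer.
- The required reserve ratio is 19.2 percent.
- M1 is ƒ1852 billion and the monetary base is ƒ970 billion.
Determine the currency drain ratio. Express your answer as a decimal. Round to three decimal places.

Using m = M/MB = 1852/970 ≈ 1.909278. From m = (1 + c)/(c + rr + e), rearranging gives 1 + c = m·(c + rr + e), so c·(1 − m) = m·(rr + e) − 1.
Hence c = [m·(rr + e) − 1]/(1 − m) = [1.909278 × (0.192 + 0.0784) − 1] / (1 − 1.909278) ≈ 0.531995.

0.532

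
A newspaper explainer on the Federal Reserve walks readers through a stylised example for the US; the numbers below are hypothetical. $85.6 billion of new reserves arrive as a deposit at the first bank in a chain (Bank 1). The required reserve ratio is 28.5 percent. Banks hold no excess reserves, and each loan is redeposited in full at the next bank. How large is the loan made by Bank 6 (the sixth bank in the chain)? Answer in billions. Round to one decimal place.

Each bank lends a fraction (1 − rr) = 0.7150 of the deposit it receives, so Bank 6 receives 85.6·0.7150^5 and lends 85.6·0.7150^6 ≈ 11.4369 billion.

$11.4 billion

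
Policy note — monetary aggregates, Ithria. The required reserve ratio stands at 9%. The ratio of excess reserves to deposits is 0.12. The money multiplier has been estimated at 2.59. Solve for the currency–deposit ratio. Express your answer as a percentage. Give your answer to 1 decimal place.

Using m = 2.59. From m = (1 + c)/(c + rr + e), rearranging gives 1 + c = m·(c + rr + e), so c·(1 − m) = m·(rr + e) − 1.
Hence c = [m·(rr + e) − 1]/(1 − m) = [2.59 × (0.09 + 0.12) − 1] / (1 − 2.59) ≈ 0.286855.

28.7%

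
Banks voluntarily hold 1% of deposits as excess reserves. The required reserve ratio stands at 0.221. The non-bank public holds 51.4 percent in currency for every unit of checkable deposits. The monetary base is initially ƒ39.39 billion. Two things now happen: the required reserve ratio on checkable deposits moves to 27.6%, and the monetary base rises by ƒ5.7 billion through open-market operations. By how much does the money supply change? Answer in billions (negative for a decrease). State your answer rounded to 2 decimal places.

Before: m₁ = (1 + 0.514) / (0.221 + 0.01 + 0.514) ≈ 2.03221, MB₁ = 39.39, so M₁ = 2.03221 × 39.39 ≈ 80.0488 billion.
After: m₂ = (1 + 0.514) / (0.276 + 0.01 + 0.514) = 1.89250, MB₂ = 39.39 + 5.7 = 45.09, so M₂ = 1.89250 × 45.09 ≈ 85.3328 billion.
ΔM = M₂ − M₁ = 85.3328 − 80.0488 = 5.284 billion.

ƒ5.28 billion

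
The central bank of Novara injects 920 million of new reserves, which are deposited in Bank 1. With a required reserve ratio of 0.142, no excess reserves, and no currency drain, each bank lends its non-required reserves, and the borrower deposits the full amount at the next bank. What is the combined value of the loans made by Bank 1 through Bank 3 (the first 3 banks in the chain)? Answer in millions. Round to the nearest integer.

2048 million

Bank i lends (1 − rr)^i of the original deposit: Bank 1 lends 920·0.8580 = 789.3600, Bank 2 lends 920·0.8580² ≈ 677.2709, and so on.
Summing a geometric series: total = 920·[0.8580·(1 − 0.8580^3) / (1 − 0.8580)] ≈ 2047.7293 million.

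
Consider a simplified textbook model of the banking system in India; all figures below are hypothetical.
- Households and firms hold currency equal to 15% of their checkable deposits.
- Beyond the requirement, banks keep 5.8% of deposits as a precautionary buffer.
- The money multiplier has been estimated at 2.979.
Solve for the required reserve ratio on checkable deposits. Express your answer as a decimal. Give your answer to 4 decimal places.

Using m = 2.979. Since m = (1 + c)/(c + rr + e), the denominator satisfies c + rr + e = (1 + c)/m = (1 + 0.15) / 2.979 ≈ 0.386036.
With c = 0.15 and e = 0.058, the required reserve ratio on checkable deposits is 0.386036 − 0.15 − 0.058 = 0.178036.

0.1780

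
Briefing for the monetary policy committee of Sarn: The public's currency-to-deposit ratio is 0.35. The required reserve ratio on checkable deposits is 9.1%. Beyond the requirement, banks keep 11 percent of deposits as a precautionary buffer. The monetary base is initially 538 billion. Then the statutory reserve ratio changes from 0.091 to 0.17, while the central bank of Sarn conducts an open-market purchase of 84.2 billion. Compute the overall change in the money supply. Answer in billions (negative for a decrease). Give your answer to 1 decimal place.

15.1 billion

Before: m₁ = (1 + 0.35) / (0.091 + 0.11 + 0.35) ≈ 2.45009, MB₁ = 538, so M₁ = 2.45009 × 538 ≈ 1318.1484 billion.
After: m₂ = (1 + 0.35) / (0.17 + 0.11 + 0.35) ≈ 2.14286, MB₂ = 538 + 84.2 = 622.2, so M₂ = 2.14286 × 622.2 ≈ 1333.2875 billion.
ΔM = M₂ − M₁ = 1333.2875 − 1318.1484 = 15.1391 billion.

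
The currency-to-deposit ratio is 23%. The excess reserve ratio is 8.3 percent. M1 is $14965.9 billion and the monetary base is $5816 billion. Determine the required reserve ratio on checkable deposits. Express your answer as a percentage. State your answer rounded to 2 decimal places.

Using m = M/MB = 14965.9/5816 ≈ 2.573229. Since m = (1 + c)/(c + rr + e), the denominator satisfies c + rr + e = (1 + c)/m = (1 + 0.23) / 2.573229 ≈ 0.477999.
With c = 0.23 and e = 0.083, the required reserve ratio on checkable deposits is 0.477999 − 0.23 − 0.083 = 0.164999.

16.50%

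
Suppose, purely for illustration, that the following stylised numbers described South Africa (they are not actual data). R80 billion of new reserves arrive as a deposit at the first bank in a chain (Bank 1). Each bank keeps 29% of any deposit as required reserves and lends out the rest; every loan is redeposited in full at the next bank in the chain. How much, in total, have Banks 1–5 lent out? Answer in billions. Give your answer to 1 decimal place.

R160.5 billion

Bank i lends (1 − rr)^i of the original deposit: Bank 1 lends 80·0.7100 = 56.8000, Bank 2 lends 80·0.7100² = 40.3280, and so on.
Summing a geometric series: total = 80·[0.7100·(1 − 0.7100^5) / (1 − 0.7100)] ≈ 160.5241 billion.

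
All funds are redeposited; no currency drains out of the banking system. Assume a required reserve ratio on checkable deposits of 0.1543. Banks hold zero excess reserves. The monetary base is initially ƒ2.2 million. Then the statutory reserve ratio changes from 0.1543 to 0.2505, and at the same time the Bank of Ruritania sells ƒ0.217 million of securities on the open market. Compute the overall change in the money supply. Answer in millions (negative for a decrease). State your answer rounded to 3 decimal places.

Before: m₁ = 1 / (0.1543) ≈ 6.48088, MB₁ = 2.2, so M₁ = 6.48088 × 2.2 ≈ 14.2579 million.
After: m₂ = 1 / (0.2505) ≈ 3.99202, MB₂ = 2.2 − 0.217 = 1.983, so M₂ = 3.99202 × 1.983 ≈ 7.9162 million.
ΔM = M₂ − M₁ = 7.9162 − 14.2579 = -6.3417 million.

-6.342 million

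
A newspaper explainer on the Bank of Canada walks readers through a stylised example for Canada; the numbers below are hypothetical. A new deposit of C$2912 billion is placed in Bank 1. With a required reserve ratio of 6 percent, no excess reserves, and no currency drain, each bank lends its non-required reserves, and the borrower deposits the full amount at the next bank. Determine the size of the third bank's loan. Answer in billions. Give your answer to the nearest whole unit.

Each bank lends a fraction (1 − rr) = 0.9400 of the deposit it receives, so Bank 3 receives 2912·0.9400^2 and lends 2912·0.9400^3 ≈ 2418.6606 billion.

C$2419 billion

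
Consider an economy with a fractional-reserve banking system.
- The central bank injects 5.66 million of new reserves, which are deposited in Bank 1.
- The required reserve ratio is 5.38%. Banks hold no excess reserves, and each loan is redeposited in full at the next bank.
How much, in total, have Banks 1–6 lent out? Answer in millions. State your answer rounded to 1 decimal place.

Bank i lends (1 − rr)^i of the original deposit: Bank 1 lends 5.66·0.9462 ≈ 5.3555, Bank 2 lends 5.66·0.9462² ≈ 5.0674, and so on.
Summing a geometric series: total = 5.66·[0.9462·(1 − 0.9462^6) / (1 − 0.9462)] ≈ 28.1089 million.

28.1 million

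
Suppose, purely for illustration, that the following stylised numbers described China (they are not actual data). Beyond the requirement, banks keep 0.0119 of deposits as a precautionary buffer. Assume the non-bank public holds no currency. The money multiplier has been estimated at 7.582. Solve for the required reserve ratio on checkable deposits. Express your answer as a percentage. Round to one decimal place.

Using m = 7.582. Since m = (1 + c)/(c + rr + e), the denominator satisfies c + rr + e = (1 + c)/m = (1 + 0) / 7.582 ≈ 0.131891.
With c = 0 and e = 0.0119, the required reserve ratio on checkable deposits is 0.131891 − 0 − 0.0119 = 0.119991.

12.0%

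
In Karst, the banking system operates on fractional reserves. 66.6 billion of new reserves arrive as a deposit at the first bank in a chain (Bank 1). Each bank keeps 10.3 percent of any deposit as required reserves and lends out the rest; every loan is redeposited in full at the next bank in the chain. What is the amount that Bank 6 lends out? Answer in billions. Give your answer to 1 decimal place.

Each bank lends a fraction (1 − rr) = 0.8970 of the deposit it receives, so Bank 6 receives 66.6·0.8970^5 and lends 66.6·0.8970^6 ≈ 34.6920 billion.

34.7 billion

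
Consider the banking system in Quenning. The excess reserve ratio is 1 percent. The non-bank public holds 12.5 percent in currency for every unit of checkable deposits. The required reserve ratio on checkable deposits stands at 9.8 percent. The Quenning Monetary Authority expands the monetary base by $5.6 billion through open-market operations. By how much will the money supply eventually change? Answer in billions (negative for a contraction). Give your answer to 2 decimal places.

$27.04 billion

The money multiplier is m = (1 + c) / (rr + e + c) = (1 + 0.125) / (0.098 + 0.01 + 0.125) ≈ 4.8283.
The purchase adds 5.6 billion of base, so ΔM = m × ΔMB = 4.8283 × (+5.6) ≈ 27.0385 billion.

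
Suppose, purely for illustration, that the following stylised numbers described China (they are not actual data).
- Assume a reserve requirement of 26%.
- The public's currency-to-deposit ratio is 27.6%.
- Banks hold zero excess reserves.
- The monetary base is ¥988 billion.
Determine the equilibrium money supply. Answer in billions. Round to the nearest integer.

¥2352 billion

The money multiplier is m = (1 + c) / (rr + c) = (1 + 0.276) / (0.26 + 0.276) ≈ 2.3806.
So M = m × MB = 2.3806 × 988 = 2352.0328 billion.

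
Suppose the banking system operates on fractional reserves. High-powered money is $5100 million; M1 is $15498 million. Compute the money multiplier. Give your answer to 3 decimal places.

The money multiplier is m = M / MB = 15498 / 5100 ≈ 3.03882.

3.039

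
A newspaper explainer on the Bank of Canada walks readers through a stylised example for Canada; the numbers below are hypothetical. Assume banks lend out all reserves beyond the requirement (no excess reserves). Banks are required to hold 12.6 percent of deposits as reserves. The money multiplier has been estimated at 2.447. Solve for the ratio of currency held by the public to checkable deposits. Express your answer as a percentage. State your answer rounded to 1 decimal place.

Using m = 2.447. From m = (1 + c)/(c + rr + e), rearranging gives 1 + c = m·(c + rr + e), so c·(1 − m) = m·(rr + e) − 1.
Hence c = [m·(rr + e) − 1]/(1 − m) = [2.447 × (0.126 + 0) − 1] / (1 − 2.447) ≈ 0.478008.

47.8%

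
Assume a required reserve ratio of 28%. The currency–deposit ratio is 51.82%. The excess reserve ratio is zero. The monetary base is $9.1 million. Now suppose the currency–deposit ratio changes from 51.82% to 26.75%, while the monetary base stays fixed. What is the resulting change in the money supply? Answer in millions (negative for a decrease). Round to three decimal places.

$3.759 million

Initially m₁ = (1 + 0.5182) / (0.28 + 0.5182) ≈ 1.90203, so M₁ = 1.90203 × 9.1 ≈ 17.3085 million.
After the change m₂ = (1 + 0.2675) / (0.28 + 0.2675) ≈ 2.31507, so M₂ = 2.31507 × 9.1 ≈ 21.0671 million.
ΔM = M₂ − M₁ = 21.0671 − 17.3085 = 3.7586 million.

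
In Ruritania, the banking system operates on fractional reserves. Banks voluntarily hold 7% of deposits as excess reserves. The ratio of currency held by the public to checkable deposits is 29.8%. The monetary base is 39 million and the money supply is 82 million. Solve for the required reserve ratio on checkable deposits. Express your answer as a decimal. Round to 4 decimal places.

Using m = M/MB = 82/39 ≈ 2.102564. Since m = (1 + c)/(c + rr + e), the denominator satisfies c + rr + e = (1 + c)/m = (1 + 0.298) / 2.102564 ≈ 0.617341.
With c = 0.298 and e = 0.07, the required reserve ratio on checkable deposits is 0.617341 − 0.298 − 0.07 = 0.249341.

0.2493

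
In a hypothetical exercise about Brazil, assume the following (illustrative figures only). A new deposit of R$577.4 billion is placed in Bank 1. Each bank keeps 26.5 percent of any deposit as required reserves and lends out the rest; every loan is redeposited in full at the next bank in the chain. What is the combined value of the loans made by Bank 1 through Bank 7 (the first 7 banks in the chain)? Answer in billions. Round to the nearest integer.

R$1416 billion

Bank i lends (1 − rr)^i of the original deposit: Bank 1 lends 577.4·0.7350 = 424.3890, Bank 2 lends 577.4·0.7350² ≈ 311.9259, and so on.
Summing a geometric series: total = 577.4·[0.7350·(1 − 0.7350^7) / (1 − 0.7350)] ≈ 1415.8886 billion.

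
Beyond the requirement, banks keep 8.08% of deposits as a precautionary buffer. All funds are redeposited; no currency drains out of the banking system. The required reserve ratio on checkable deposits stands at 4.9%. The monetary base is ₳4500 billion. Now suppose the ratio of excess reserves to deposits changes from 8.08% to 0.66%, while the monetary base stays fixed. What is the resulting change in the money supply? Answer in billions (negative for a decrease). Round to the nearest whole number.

Initially m₁ = 1 / (0.049 + 0.0808) ≈ 7.70416, so M₁ = 7.70416 × 4500 = 34668.72 billion.
After the change m₂ = 1 / (0.049 + 0.0066) ≈ 17.98561, so M₂ = 17.98561 × 4500 = 80935.245 billion.
ΔM = M₂ − M₁ = 80935.245 − 34668.72 = 46266.525 billion.

₳46267 billion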